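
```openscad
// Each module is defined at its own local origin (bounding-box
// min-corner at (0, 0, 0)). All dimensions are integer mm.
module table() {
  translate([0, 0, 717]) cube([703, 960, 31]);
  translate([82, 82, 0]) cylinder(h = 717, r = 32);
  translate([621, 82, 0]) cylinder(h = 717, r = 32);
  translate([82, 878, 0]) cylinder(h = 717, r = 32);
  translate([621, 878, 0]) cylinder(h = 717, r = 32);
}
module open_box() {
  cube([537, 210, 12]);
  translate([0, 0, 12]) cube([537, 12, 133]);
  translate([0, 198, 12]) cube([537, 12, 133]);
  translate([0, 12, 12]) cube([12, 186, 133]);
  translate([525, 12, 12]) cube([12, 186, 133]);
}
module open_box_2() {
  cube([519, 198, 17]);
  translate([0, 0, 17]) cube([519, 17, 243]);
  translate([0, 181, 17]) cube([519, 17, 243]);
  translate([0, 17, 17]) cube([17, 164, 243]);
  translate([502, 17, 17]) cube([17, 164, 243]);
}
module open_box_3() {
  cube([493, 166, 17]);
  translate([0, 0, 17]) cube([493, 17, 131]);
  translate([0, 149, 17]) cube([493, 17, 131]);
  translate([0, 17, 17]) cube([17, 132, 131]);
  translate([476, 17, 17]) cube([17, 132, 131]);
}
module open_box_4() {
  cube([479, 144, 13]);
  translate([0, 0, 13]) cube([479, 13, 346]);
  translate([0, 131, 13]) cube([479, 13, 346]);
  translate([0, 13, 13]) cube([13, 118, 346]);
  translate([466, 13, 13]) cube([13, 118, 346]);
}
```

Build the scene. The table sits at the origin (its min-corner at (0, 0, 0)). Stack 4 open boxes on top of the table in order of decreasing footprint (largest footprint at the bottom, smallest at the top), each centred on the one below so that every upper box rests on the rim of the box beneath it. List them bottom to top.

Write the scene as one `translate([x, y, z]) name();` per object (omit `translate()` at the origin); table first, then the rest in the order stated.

table();
translate([83, 375, 748]) open_box();
translate([92, 381, 893]) open_box_2();
translate([105, 397, 1153]) open_box_3();
translate([112, 408, 1301]) open_box_4();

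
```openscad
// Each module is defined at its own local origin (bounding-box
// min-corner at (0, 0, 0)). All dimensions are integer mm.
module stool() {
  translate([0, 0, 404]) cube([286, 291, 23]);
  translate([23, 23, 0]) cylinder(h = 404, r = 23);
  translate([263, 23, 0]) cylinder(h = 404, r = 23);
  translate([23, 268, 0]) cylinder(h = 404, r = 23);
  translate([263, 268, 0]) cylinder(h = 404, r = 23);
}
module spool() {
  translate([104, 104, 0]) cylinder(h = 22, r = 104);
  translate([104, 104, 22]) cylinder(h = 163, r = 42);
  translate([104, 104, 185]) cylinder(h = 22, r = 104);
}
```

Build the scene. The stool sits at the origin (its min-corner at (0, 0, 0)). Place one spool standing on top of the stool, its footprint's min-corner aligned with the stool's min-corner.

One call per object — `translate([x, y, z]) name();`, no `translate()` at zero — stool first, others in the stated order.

stool();
translate([0, 0, 427]) spool();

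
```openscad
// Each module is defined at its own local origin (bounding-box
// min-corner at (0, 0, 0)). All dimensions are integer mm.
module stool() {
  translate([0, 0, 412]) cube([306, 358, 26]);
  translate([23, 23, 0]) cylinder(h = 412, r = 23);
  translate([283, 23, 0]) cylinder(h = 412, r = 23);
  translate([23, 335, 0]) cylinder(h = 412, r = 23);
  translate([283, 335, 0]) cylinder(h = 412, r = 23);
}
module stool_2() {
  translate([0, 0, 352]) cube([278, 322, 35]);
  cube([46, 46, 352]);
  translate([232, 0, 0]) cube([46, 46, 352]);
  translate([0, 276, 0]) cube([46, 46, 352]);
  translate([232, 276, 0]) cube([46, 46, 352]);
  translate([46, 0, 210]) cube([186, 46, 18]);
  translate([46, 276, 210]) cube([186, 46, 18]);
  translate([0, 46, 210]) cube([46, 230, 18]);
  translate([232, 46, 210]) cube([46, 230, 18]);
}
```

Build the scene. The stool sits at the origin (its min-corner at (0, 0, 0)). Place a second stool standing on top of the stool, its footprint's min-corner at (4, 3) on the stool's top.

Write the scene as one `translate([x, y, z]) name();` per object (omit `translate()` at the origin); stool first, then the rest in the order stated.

stool();
translate([4, 3, 438]) stool_2();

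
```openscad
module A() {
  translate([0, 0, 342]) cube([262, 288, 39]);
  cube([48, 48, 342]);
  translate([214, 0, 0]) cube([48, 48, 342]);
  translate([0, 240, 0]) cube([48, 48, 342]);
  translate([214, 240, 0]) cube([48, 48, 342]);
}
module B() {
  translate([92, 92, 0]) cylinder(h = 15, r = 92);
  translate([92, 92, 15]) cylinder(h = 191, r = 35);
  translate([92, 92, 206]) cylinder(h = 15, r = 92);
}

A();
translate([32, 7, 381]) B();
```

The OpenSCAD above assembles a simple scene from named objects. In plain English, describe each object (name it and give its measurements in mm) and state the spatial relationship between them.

A is a simple wooden stool: a rectangular seat 262 mm (x) by 288 mm (y), 39 mm thick, top face at z = 381 mm, on four square legs, each 48×48 mm in cross-section. The legs rest on z = 0, each flush with a corner of the seat.

B is a spool: two coaxial disc flanges of radius 92 mm and thickness 15 mm, joined by a core cylinder of radius 35 mm and height 191 mm. The lower flange rests on z = 0 and the three cylinders share a vertical axis.

The spool is on top of the stool.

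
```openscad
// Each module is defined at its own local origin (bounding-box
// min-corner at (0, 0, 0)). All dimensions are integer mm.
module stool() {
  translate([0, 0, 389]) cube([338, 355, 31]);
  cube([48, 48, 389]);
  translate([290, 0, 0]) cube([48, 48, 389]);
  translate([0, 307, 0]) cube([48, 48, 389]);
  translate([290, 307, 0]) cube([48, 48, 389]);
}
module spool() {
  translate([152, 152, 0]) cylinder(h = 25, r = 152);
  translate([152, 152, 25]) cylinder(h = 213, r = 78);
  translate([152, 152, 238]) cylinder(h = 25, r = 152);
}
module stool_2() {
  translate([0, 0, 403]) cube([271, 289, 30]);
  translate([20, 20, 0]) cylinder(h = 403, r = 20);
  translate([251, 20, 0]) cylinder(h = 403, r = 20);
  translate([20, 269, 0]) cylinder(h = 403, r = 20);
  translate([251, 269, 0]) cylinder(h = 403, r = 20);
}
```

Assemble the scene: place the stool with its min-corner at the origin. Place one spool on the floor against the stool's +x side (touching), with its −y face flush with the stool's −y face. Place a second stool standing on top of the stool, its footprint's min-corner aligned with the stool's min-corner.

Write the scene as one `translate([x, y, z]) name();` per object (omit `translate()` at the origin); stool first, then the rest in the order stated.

stool();
translate([338, 0, 0]) spool();
translate([0, 0, 420]) stool_2();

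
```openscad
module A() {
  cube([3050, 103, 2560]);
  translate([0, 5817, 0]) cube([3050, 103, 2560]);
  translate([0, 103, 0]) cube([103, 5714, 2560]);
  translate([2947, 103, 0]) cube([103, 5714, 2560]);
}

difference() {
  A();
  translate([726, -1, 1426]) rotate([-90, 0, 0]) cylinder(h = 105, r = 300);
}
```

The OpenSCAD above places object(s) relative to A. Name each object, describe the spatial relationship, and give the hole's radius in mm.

The subtracted cylinder has r = 300 mm.

A is a house frame. The house frame has a circular hole through its front wall. The hole's radius is 300 mm.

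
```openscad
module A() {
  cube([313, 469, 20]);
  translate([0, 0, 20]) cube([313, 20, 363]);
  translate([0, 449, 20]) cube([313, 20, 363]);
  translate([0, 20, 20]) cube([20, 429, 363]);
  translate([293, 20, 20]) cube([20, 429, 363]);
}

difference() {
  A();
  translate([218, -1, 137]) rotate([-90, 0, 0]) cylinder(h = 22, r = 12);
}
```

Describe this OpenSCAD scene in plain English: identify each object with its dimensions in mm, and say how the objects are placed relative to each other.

A is an open-topped rectangular box: outside dimensions 313×469×383 mm, with a uniform wall and base thickness of 20 mm. The base is a full 313×469 slab on the floor; four walls sit on top of the base. The front and back walls (the −y and +y sides) span the full width; the two side walls fit between them.

The open box has a circular hole of radius 12 mm through its front wall, centred at (x = 218, z = 137).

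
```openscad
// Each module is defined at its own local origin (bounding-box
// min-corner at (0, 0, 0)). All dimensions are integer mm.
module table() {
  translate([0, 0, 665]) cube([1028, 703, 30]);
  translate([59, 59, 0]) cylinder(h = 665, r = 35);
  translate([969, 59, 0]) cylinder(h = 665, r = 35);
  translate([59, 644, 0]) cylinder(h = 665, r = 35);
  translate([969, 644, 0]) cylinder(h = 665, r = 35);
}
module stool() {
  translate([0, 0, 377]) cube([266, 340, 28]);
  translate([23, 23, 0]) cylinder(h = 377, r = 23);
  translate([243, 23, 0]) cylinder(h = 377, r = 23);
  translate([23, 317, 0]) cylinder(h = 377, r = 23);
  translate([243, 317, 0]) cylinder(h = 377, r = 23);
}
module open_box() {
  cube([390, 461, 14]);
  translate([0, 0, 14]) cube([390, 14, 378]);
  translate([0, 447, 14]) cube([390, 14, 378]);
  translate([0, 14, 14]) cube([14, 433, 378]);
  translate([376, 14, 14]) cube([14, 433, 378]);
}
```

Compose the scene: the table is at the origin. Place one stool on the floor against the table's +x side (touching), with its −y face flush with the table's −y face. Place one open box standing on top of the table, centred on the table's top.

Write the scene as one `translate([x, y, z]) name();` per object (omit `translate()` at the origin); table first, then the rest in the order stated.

table();
translate([1028, 0, 0]) stool();
translate([319, 121, 695]) open_box();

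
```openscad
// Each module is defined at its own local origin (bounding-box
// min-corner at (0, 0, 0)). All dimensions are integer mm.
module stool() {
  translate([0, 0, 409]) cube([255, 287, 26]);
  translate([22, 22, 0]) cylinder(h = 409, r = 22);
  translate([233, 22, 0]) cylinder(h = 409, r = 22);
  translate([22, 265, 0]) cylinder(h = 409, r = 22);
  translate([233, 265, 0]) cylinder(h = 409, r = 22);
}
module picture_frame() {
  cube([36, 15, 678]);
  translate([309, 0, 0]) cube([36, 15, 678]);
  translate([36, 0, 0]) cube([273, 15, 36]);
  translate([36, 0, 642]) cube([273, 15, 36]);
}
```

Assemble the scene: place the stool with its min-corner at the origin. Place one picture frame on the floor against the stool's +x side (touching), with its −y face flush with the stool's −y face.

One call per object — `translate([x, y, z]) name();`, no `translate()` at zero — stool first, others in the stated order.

stool();
translate([255, 0, 0]) picture_frame();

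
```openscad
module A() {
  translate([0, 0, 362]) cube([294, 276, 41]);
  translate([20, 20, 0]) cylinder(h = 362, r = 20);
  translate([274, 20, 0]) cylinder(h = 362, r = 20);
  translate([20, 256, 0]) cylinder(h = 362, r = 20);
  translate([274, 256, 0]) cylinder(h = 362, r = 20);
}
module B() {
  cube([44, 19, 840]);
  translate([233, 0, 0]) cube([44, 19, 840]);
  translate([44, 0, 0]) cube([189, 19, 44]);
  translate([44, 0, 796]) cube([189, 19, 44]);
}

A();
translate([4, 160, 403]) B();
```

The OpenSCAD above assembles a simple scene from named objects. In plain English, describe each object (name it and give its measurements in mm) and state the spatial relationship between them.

A is a four-legged stool. The seat is 294×276 mm, 41 mm thick, top at z = 403 mm. It stands on four round legs, each 40 mm in diameter, from z = 0 to the seat underside, each leg's axis is inset half a diameter from the nearest pair of seat edges (so the leg's bounding box is flush with the corner).

B is a picture frame with a 189×752 mm rectangular opening (x by z) and a uniform 44 mm border on every side. Frame depth is 19 mm along y. It is built from two vertical stiles running the full outside height and two horizontal rails spanning the gap between the stiles.

The picture frame is on top of the stool.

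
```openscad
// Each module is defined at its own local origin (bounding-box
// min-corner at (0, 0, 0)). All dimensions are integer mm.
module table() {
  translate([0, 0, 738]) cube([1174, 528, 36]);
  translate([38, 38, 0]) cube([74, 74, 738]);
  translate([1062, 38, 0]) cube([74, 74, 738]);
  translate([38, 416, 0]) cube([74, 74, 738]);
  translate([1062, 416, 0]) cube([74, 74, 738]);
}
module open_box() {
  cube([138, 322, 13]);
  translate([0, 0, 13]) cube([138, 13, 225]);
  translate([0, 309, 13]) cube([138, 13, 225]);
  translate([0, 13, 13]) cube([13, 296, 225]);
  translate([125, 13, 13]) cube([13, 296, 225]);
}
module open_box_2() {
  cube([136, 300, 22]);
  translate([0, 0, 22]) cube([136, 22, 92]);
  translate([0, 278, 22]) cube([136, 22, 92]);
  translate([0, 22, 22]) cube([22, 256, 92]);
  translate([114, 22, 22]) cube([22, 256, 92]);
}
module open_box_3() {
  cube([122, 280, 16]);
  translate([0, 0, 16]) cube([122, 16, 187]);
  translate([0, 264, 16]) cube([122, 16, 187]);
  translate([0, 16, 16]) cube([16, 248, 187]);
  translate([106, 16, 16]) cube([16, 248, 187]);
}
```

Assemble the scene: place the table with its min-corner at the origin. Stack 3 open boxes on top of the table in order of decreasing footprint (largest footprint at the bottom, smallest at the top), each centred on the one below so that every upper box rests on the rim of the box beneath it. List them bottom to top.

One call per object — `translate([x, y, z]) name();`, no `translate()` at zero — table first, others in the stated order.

table();
translate([518, 103, 774]) open_box();
translate([519, 114, 1012]) open_box_2();
translate([526, 124, 1126]) open_box_3();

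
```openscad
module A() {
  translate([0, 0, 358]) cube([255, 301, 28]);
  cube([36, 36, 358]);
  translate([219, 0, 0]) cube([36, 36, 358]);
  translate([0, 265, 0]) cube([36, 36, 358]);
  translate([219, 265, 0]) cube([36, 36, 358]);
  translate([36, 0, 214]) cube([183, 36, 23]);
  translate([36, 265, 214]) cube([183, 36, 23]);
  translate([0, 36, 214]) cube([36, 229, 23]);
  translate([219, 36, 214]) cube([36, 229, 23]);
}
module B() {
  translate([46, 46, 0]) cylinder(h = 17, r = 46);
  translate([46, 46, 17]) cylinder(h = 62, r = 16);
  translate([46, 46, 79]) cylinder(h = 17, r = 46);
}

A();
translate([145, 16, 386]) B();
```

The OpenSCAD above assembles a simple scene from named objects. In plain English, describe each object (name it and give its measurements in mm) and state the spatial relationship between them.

A is a simple wooden stool: a rectangular seat 255 mm (x) by 301 mm (y), 28 mm thick, top face at z = 386 mm, on four square legs, each 36×36 mm in cross-section. The legs rest on z = 0, each flush with a corner of the seat. Four stretchers, 36 mm wide and 23 mm tall, connect adjacent legs with their undersides at z = 214 mm, each running between the inner faces of the legs it joins and aligned with the legs' outer faces on the other axis.

B is a spool: two coaxial disc flanges of radius 46 mm and thickness 17 mm, joined by a core cylinder of radius 16 mm and height 62 mm. The lower flange rests on z = 0 and the three cylinders share a vertical axis.

The spool is on top of the stool.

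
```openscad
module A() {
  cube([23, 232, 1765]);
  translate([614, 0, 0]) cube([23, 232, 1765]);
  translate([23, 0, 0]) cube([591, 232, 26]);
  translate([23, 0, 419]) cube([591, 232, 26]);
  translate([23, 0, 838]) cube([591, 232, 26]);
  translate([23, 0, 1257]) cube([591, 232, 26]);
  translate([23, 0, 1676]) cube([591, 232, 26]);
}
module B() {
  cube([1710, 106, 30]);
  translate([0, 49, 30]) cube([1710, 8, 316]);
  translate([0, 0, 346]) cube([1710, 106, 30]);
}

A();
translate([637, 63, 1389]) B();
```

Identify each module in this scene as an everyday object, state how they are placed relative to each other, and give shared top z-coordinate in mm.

A is a bookshelf. B is an I-beam. The I-beam is beside the bookshelf with their tops flush at z = 1765. The shared top z-coordinate is 1765 mm.

Both tops at z = 1765 mm.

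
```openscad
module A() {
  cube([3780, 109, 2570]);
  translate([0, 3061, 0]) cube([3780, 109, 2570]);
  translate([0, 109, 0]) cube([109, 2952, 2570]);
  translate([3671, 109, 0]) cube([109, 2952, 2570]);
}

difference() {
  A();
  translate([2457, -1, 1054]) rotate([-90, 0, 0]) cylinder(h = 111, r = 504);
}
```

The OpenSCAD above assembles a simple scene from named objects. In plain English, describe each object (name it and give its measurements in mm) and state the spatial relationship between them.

A is the wall frame of a small rectangular building: four walls, each 2570 mm tall and 109 mm thick, enclosing a footprint 3780 mm (x) by 3170 mm (y) outside-to-outside, with no floor or roof. The front and back walls (the −y and +y sides) span the full width; the two side walls fit between them.

The house frame has a circular hole of radius 504 mm through its front wall, centred at (x = 2457, z = 1054).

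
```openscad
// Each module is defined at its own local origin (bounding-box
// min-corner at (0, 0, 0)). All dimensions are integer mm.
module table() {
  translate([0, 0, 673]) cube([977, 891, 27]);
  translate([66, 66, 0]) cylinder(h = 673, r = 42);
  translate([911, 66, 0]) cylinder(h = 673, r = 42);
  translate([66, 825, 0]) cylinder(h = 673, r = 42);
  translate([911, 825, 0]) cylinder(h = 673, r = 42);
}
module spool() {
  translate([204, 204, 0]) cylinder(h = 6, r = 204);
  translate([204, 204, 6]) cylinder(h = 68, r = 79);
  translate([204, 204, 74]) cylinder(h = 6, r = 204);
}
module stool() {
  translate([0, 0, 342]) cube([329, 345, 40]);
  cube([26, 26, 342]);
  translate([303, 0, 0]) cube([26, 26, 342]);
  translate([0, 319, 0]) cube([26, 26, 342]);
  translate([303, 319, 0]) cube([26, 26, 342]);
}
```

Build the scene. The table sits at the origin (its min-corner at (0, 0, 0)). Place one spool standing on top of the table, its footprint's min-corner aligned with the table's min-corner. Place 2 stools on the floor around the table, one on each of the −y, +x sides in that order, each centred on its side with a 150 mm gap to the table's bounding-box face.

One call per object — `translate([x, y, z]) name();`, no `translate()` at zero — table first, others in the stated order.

table();
translate([0, 0, 700]) spool();
translate([324, -495, 0]) stool();
translate([1127, 273, 0]) stool();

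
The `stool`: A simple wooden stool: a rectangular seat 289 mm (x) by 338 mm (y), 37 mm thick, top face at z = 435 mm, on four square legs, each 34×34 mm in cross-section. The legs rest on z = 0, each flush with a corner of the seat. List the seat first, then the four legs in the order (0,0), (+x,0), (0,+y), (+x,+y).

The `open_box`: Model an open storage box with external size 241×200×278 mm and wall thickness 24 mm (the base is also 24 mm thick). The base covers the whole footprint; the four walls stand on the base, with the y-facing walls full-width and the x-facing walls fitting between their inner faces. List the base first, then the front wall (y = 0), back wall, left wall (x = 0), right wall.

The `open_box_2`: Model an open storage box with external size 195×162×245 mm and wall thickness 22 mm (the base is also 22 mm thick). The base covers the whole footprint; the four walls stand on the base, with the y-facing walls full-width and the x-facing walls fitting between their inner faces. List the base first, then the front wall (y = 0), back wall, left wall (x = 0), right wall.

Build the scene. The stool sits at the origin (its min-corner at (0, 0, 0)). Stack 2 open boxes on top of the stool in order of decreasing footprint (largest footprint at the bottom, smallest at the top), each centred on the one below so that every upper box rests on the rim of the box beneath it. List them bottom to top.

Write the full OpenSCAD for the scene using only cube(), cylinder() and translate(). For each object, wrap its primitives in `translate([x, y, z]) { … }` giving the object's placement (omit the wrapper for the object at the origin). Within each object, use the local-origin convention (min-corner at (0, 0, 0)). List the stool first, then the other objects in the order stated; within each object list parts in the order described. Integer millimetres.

translate([0, 0, 398]) cube([289, 338, 37]);
cube([34, 34, 398]);
translate([255, 0, 0]) cube([34, 34, 398]);
translate([0, 304, 0]) cube([34, 34, 398]);
translate([255, 304, 0]) cube([34, 34, 398]);
translate([24, 69, 435]) {
  cube([241, 200, 24]);
  translate([0, 0, 24]) cube([241, 24, 254]);
  translate([0, 176, 24]) cube([241, 24, 254]);
  translate([0, 24, 24]) cube([24, 152, 254]);
  translate([217, 24, 24]) cube([24, 152, 254]);
}
translate([47, 88, 713]) {
  cube([195, 162, 22]);
  translate([0, 0, 22]) cube([195, 22, 223]);
  translate([0, 140, 22]) cube([195, 22, 223]);
  translate([0, 22, 22]) cube([22, 118, 223]);
  translate([173, 22, 22]) cube([22, 118, 223]);
}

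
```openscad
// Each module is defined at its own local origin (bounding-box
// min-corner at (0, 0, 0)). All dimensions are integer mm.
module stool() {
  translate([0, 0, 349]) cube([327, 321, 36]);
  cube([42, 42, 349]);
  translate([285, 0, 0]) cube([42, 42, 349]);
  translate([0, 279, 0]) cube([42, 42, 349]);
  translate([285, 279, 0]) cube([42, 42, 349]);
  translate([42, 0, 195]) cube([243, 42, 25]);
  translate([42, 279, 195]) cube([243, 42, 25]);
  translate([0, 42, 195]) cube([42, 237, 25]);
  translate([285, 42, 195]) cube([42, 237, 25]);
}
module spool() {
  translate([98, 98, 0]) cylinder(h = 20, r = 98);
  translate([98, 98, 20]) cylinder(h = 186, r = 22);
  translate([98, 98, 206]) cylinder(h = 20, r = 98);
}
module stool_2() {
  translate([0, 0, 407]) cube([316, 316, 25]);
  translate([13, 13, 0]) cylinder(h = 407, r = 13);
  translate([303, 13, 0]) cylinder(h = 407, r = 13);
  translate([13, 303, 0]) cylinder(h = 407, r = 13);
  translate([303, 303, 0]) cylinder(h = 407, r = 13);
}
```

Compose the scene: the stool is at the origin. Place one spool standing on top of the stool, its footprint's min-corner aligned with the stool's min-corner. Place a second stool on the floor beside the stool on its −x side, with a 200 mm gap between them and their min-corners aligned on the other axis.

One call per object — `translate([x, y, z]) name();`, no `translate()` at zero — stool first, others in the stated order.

stool();
translate([0, 0, 385]) spool();
translate([-516, 0, 0]) stool_2();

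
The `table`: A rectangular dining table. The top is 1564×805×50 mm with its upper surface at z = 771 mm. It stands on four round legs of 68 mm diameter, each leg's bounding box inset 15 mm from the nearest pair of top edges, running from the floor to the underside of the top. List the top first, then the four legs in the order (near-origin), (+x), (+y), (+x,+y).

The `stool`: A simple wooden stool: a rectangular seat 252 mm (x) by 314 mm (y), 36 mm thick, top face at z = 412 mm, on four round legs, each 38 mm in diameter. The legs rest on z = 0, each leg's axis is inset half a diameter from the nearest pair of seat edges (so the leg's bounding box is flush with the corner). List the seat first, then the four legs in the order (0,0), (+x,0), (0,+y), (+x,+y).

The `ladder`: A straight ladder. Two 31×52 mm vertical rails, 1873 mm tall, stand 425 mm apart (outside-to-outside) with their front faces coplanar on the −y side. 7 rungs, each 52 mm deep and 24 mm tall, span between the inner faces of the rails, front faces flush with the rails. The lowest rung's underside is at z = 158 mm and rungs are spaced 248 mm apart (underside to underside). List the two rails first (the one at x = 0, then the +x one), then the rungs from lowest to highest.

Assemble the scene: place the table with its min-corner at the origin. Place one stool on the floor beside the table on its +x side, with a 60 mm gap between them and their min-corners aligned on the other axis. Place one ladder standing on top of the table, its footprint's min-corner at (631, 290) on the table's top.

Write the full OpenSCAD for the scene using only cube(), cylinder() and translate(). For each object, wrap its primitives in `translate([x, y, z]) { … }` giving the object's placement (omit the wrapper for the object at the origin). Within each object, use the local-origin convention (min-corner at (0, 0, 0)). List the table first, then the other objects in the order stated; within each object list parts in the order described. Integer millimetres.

translate([0, 0, 721]) cube([1564, 805, 50]);
translate([49, 49, 0]) cylinder(h = 721, r = 34);
translate([1515, 49, 0]) cylinder(h = 721, r = 34);
translate([49, 756, 0]) cylinder(h = 721, r = 34);
translate([1515, 756, 0]) cylinder(h = 721, r = 34);
translate([1624, 0, 0]) {
  translate([0, 0, 376]) cube([252, 314, 36]);
  translate([19, 19, 0]) cylinder(h = 376, r = 19);
  translate([233, 19, 0]) cylinder(h = 376, r = 19);
  translate([19, 295, 0]) cylinder(h = 376, r = 19);
  translate([233, 295, 0]) cylinder(h = 376, r = 19);
}
translate([631, 290, 771]) {
  cube([31, 52, 1873]);
  translate([394, 0, 0]) cube([31, 52, 1873]);
  translate([31, 0, 158]) cube([363, 52, 24]);
  translate([31, 0, 406]) cube([363, 52, 24]);
  translate([31, 0, 654]) cube([363, 52, 24]);
  translate([31, 0, 902]) cube([363, 52, 24]);
  translate([31, 0, 1150]) cube([363, 52, 24]);
  translate([31, 0, 1398]) cube([363, 52, 24]);
  translate([31, 0, 1646]) cube([363, 52, 24]);
}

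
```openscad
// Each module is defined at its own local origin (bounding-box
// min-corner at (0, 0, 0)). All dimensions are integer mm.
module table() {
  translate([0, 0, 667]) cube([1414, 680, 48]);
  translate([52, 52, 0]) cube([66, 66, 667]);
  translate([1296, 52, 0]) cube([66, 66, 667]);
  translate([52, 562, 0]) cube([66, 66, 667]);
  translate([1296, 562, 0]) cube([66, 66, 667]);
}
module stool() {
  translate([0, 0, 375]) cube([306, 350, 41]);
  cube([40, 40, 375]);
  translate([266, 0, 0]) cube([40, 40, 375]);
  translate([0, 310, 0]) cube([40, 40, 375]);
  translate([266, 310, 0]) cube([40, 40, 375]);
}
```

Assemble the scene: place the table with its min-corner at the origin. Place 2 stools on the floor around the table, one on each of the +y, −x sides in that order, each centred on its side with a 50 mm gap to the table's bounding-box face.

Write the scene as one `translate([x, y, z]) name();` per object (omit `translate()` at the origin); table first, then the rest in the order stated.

table();
translate([554, 730, 0]) stool();
translate([-356, 165, 0]) stool();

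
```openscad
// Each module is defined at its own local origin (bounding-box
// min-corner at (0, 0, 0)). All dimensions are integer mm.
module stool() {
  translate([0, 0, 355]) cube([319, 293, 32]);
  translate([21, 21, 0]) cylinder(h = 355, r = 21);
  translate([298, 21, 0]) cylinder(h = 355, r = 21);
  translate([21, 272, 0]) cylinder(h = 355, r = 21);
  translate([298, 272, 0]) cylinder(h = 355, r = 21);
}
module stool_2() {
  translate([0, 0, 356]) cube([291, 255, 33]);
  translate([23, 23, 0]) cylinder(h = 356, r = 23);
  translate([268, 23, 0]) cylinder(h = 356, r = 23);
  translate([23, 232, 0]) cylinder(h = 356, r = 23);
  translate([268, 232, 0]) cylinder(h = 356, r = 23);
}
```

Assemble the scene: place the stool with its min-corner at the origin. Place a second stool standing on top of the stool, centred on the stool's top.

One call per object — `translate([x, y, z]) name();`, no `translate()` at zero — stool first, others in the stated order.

stool();
translate([14, 19, 387]) stool_2();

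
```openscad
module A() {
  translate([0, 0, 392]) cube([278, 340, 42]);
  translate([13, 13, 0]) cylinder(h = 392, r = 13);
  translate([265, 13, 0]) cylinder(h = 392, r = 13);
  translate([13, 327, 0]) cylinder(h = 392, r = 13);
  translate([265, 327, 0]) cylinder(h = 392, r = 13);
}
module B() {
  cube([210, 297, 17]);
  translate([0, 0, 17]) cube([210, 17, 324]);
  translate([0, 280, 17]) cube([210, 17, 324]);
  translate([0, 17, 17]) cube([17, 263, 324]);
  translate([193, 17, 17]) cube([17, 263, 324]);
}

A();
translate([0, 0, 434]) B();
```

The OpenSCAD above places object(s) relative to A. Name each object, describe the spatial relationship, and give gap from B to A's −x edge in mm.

A is a stool. B is an open box. The open box is on top of the stool. The gap from the open box to the stool's −x edge is 0 mm.

The open box's min-x is at 0; the stool's min-x is 0; gap = 0 mm.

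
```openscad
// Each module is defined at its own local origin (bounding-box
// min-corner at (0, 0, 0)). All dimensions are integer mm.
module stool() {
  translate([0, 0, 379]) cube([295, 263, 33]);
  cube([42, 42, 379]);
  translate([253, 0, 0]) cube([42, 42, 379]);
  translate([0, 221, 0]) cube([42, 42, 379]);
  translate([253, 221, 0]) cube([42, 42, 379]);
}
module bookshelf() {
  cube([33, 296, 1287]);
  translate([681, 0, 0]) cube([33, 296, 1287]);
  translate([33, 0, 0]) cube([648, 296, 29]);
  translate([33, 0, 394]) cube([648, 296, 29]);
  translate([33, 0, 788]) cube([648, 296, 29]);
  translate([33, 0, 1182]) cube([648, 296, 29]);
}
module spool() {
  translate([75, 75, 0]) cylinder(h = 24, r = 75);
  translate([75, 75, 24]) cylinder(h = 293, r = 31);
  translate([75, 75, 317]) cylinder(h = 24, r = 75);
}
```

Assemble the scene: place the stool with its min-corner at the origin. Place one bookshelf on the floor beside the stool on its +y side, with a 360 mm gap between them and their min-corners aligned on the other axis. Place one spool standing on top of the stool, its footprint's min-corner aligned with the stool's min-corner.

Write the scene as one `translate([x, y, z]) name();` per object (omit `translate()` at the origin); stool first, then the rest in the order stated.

stool();
translate([0, 623, 0]) bookshelf();
translate([0, 0, 412]) spool();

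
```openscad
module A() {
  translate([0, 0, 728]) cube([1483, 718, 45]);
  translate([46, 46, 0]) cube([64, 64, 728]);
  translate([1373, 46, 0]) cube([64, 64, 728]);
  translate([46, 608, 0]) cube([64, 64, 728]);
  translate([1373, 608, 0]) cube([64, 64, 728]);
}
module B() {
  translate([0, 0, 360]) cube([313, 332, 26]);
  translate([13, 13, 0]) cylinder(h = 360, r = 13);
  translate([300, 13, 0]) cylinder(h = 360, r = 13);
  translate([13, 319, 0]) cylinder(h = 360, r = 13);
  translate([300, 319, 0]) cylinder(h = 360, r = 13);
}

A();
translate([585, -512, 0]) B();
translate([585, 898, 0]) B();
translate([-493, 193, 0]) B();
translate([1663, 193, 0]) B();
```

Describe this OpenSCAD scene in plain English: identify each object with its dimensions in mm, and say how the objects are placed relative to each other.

A is a table with a 1483×718 mm rectangular top, 45 mm thick, top surface at z = 773 mm, supported by four 64×64 mm square legs, each inset 46 mm from the nearest pair of top edges, running from the floor.

B is a four-legged stool. The seat is 313×332 mm, 26 mm thick, top at z = 386 mm. It stands on four round legs, each 26 mm in diameter, from z = 0 to the seat underside, each leg's axis is inset half a diameter from the nearest pair of seat edges (so the leg's bounding box is flush with the corner).

Four stools sit around the table at the −y, +y, −x, +x sides.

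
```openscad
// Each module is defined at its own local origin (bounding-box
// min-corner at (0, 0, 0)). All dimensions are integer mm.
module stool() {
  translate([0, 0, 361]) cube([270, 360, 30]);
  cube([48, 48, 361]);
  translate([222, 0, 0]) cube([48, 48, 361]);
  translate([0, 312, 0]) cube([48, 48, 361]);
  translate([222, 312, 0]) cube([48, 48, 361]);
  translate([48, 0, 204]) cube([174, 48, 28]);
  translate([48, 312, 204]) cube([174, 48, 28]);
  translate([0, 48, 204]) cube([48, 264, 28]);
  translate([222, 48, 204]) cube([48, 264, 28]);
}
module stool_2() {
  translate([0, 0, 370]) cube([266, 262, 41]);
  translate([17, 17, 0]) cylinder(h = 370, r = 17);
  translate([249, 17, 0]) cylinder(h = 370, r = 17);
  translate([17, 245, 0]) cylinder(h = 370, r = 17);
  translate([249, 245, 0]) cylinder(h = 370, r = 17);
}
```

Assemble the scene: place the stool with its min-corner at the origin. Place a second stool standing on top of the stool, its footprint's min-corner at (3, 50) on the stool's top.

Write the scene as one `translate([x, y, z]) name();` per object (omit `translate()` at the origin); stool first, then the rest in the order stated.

stool();
translate([3, 50, 391]) stool_2();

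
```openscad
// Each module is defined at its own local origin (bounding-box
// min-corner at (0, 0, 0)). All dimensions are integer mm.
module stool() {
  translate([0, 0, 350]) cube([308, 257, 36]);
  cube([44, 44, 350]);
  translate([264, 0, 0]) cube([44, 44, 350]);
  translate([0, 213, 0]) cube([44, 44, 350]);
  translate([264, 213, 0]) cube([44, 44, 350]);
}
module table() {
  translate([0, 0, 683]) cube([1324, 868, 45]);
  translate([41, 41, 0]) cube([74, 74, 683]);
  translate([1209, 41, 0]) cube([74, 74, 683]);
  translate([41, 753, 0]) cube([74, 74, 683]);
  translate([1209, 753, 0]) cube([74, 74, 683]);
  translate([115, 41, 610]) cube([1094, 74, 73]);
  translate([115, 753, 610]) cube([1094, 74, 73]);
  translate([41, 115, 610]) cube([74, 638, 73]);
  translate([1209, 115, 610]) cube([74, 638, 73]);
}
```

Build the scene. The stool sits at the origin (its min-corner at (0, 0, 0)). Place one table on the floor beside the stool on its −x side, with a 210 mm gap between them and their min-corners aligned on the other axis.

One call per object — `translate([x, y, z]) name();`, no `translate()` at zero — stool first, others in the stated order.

stool();
translate([-1534, 0, 0]) table();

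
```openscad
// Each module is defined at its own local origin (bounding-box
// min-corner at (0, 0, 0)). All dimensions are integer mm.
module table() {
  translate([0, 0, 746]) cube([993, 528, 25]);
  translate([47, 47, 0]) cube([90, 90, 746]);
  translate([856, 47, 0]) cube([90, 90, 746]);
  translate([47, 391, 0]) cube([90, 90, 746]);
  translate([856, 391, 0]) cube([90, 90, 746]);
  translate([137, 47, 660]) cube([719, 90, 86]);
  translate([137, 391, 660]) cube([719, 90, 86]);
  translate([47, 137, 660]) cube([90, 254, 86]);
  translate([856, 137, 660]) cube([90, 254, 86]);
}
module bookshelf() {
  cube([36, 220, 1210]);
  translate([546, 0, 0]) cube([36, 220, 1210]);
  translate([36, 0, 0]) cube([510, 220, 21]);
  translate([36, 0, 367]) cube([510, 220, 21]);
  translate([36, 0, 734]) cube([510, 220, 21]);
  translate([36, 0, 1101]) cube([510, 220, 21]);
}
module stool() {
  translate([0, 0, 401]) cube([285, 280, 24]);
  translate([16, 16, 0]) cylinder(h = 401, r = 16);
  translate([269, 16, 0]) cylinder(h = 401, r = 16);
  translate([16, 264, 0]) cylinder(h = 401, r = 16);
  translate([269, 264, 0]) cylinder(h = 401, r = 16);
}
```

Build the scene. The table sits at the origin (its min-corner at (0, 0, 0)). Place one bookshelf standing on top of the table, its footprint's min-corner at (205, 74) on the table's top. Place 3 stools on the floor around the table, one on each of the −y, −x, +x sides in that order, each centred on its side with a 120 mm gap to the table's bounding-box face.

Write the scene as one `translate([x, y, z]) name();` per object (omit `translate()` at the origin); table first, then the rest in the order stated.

table();
translate([205, 74, 771]) bookshelf();
translate([354, -400, 0]) stool();
translate([-405, 124, 0]) stool();
translate([1113, 124, 0]) stool();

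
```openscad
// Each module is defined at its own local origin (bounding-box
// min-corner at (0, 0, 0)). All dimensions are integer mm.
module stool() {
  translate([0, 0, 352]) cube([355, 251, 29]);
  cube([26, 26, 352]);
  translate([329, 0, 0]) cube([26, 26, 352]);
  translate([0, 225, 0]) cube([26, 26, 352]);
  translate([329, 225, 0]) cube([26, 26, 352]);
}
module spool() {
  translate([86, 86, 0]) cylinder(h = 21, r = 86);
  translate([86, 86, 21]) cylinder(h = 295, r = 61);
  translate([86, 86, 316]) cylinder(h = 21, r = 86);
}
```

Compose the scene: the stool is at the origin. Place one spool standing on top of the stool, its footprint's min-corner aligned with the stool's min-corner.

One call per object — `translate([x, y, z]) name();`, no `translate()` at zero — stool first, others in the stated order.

stool();
translate([0, 0, 381]) spool();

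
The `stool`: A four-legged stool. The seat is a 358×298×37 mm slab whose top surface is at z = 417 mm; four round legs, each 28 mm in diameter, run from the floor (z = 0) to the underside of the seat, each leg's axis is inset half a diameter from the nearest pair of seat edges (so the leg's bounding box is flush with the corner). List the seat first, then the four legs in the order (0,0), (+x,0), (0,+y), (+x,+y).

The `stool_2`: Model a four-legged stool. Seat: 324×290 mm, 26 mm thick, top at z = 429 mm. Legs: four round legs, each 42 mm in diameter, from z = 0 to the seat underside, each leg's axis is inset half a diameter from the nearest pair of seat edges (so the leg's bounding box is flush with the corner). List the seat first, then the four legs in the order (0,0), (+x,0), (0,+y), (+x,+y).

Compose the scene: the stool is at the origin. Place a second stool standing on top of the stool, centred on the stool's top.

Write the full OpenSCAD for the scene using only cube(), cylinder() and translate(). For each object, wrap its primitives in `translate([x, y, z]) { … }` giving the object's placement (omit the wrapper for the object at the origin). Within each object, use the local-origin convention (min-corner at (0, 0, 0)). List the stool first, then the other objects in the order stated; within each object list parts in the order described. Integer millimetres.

translate([0, 0, 380]) cube([358, 298, 37]);
translate([14, 14, 0]) cylinder(h = 380, r = 14);
translate([344, 14, 0]) cylinder(h = 380, r = 14);
translate([14, 284, 0]) cylinder(h = 380, r = 14);
translate([344, 284, 0]) cylinder(h = 380, r = 14);
translate([17, 4, 417]) {
  translate([0, 0, 403]) cube([324, 290, 26]);
  translate([21, 21, 0]) cylinder(h = 403, r = 21);
  translate([303, 21, 0]) cylinder(h = 403, r = 21);
  translate([21, 269, 0]) cylinder(h = 403, r = 21);
  translate([303, 269, 0]) cylinder(h = 403, r = 21);
}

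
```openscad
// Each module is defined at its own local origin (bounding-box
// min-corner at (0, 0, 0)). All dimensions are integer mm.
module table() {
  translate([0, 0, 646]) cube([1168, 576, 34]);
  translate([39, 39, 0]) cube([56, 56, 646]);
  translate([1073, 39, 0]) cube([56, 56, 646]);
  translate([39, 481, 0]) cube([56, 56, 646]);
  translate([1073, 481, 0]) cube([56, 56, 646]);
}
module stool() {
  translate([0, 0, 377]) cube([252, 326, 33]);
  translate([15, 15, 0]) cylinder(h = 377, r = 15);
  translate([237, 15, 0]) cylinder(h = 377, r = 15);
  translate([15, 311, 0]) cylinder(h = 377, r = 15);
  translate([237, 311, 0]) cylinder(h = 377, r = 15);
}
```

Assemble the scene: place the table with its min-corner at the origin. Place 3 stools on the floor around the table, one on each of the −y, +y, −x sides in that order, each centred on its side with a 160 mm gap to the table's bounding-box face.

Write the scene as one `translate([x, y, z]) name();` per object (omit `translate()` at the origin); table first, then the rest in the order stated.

table();
translate([458, -486, 0]) stool();
translate([458, 736, 0]) stool();
translate([-412, 125, 0]) stool();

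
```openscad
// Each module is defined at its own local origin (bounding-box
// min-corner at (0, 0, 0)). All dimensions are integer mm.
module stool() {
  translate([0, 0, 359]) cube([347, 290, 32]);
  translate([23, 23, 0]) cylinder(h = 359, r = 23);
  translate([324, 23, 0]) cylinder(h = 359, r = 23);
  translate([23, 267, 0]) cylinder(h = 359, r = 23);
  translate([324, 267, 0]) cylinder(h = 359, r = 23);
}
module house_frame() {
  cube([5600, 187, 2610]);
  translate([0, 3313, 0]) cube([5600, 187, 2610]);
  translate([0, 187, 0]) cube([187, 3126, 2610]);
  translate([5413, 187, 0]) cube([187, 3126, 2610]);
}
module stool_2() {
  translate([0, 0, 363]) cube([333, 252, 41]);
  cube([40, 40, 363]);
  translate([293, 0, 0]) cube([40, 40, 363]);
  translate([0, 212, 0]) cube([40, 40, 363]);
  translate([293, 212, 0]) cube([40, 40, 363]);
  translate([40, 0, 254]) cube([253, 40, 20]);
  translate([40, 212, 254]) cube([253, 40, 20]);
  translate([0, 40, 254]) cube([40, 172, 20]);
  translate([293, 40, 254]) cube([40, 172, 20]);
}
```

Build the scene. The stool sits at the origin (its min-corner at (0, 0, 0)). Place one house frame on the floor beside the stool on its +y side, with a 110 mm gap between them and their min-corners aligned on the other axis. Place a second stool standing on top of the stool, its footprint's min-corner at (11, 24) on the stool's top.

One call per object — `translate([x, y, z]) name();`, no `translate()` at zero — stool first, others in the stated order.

stool();
translate([0, 400, 0]) house_frame();
translate([11, 24, 391]) stool_2();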